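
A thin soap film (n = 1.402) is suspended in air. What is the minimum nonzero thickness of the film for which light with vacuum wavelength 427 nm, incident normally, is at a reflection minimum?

Top surface (1.0 → 1.402): reflection off a higher-index medium gives a half-wave phase shift.
Ray reflecting at the bottom interface goes from n = 1.402 toward n = 1.0: no phase shift.
The two reflections differ by half a wavelength.
For weak reflection here: 2 n t = m λ.
Minimum nonzero at m = 1: t = λ / (2 n) = 427 / (2 × 1.402) = 152 nm.

152 nm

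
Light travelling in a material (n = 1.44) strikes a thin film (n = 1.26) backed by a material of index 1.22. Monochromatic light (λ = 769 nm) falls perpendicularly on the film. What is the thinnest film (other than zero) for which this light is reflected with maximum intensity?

305 nm

Top surface (1.44 → 1.26): reflection off a lower-index medium gives no phase shift.
At the lower boundary (n = 1.26 to n = 1.22) the reflected ray undergoes no phase shift.
Zero or two π shifts → no net half-wave offset.
With no net inversion, constructive interference in reflection requires 2 n t = m λ.
Minimum nonzero at m = 1: t = λ / (2 n) = 769 / (2 × 1.26) = 305 nm.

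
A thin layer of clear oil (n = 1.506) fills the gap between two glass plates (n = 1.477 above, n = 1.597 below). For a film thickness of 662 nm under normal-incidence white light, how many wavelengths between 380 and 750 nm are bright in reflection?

3

At the upper boundary (n = 1.477 to n = 1.506) the reflected ray undergoes a half-wave phase shift.
At the lower boundary (n = 1.506 to n = 1.597) the reflected ray undergoes a half-wave phase shift.
Net: no relative phase inversion (both shifts match).
For maximum reflection here: 2 n t = m λ.
λ = 2 n t / m = 1994 / m nm.
m=2: 997 nm (IR); m=3: 665 nm (visible); m=4: 498 nm (visible); m=5: 399 nm (visible); m=6: 332 nm (UV).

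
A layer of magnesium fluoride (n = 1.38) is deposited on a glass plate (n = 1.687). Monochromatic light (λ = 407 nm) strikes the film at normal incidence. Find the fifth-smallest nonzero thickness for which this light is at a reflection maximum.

737 nm

At the upper boundary (n = 1.0 to n = 1.38) the reflected ray undergoes a half-wave phase shift.
At the lower boundary (n = 1.38 to n = 1.687) the reflected ray undergoes a half-wave phase shift.
Net: no relative phase inversion (both shifts match).
For strong reflection here: 2 n t = m λ.
The fifth-smallest nonzero thickness corresponds to m = 5: t = m λ / (2 n) = 5.00 × 407 / (2 × 1.38) = 737 nm.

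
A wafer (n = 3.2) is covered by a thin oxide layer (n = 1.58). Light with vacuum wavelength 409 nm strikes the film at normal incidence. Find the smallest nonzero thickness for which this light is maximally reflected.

Top surface (1.0 → 1.58): reflection off a higher-index medium gives a half-wave phase shift.
At the lower boundary (n = 1.58 to n = 3.2) the reflected ray undergoes a half-wave phase shift.
The two reflections carry the same phase change, so no net offset.
So the condition for constructive reflection is 2 n t = m λ.
The smallest nonzero thickness corresponds to m = 1: t = m λ / (2 n) = 1.00 × 409 / (2 × 1.58) = 129 nm.

129 nm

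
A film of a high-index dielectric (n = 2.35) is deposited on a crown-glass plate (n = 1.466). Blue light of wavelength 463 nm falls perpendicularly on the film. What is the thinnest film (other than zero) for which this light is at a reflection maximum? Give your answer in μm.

0.0493 μm

Ray reflecting at the top interface goes from n = 1.0 toward n = 2.35: a half-wave phase shift.
At the lower boundary (n = 2.35 to n = 1.466) the reflected ray undergoes no phase shift.
Net: one phase inversion between the two reflected rays.
For strong reflection here: 2 n t = (m + ½) λ.
Minimum at m = 0: t = λ / (4 n) = 463 / (4 × 2.35) = 49.3 nm.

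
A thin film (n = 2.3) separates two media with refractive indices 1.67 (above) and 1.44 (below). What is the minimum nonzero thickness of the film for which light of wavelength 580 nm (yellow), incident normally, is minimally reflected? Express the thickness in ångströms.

1261 Å

At the upper boundary (n = 1.67 to n = 2.3) the reflected ray undergoes a half-wave phase shift.
Bottom surface (2.3 → 1.44): reflection off a lower-index medium gives no phase shift.
The two reflections differ by half a wavelength.
So the condition for destructive reflection is 2 n t = m λ.
Minimum nonzero at m = 1: t = λ / (2 n) = 580 / (2 × 2.3) = 126 nm.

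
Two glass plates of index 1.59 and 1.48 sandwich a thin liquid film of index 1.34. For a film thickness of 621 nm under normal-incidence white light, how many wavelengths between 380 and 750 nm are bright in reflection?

Ray reflecting at the top interface goes from n = 1.59 toward n = 1.34: no phase shift.
At the lower boundary (n = 1.34 to n = 1.48) the reflected ray undergoes a half-wave phase shift.
Exactly one π shift → a net half-wave offset.
With one net inversion, constructive interference in reflection requires 2 n t = (m + ½) λ.
λ = 2 n t / (m + ½) = 1664 / (m + ½) nm.
m=1: 1110 nm (IR); m=2: 666 nm (visible); m=3: 476 nm (visible); m=4: 370 nm (UV).

2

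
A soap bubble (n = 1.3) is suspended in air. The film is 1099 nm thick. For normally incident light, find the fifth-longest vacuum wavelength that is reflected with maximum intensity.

At the upper boundary (n = 1.0 to n = 1.3) the reflected ray undergoes a half-wave phase shift.
Bottom surface (1.3 → 1.0): reflection off a lower-index medium gives no phase shift.
The two reflections differ by half a wavelength.
For strong reflection here: 2 n t = (m + ½) λ.
λ = 2 n t / (m + ½). The fifth-longest wavelength is m = 4: λ = 2 × 1.3 × 1099 / 4.50 = 635 nm.

635 nm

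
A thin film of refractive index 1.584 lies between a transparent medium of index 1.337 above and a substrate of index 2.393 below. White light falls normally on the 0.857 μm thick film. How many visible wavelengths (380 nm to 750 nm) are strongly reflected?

4

At the upper boundary (n = 1.337 to n = 1.584) the reflected ray undergoes a half-wave phase shift.
Ray reflecting at the bottom interface goes from n = 1.584 toward n = 2.393: a half-wave phase shift.
Zero or two π shifts → no net half-wave offset.
So the condition for constructive reflection is 2 n t = m λ.
λ = 2 n t / m = 2715 / m nm.
m=3: 905 nm (IR); m=4: 679 nm (visible); m=5: 543 nm (visible); m=6: 452 nm (visible); m=7: 388 nm (visible); m=8: 339 nm (UV).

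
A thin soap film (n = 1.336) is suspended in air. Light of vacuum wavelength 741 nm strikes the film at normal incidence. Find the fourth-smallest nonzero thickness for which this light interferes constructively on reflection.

971 nm

Top surface (1.0 → 1.336): reflection off a higher-index medium gives a half-wave phase shift.
At the lower boundary (n = 1.336 to n = 1.0) the reflected ray undergoes no phase shift.
Exactly one π shift → a net half-wave offset.
For maximum reflection here: 2 n t = (m + ½) λ.
The fourth-smallest nonzero thickness corresponds to m = 3: t = (m + ½) λ / (2 n) = 3.50 × 741 / (2 × 1.336) = 971 nm.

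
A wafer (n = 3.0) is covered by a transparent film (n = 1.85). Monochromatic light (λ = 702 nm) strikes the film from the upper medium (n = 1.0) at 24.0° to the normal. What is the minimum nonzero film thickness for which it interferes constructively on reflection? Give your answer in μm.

Ray reflecting at the top interface goes from n = 1.0 toward n = 1.85: a half-wave phase shift.
Ray reflecting at the bottom interface goes from n = 1.85 toward n = 3.0: a half-wave phase shift.
The two reflections carry the same phase change, so no net offset.
For strong reflection here: 2 n t cos θ_r = m λ.
Snell's law: 1.0 sin 24.0° = 1.85 sin θ_r → sin θ_r = 0.220, cos θ_r = 0.976.
Minimum nonzero at m = 1: t = λ / (2 n cos θ_r) = 702 / (2 × 1.85 × 0.976) = 194 nm.

0.194 μm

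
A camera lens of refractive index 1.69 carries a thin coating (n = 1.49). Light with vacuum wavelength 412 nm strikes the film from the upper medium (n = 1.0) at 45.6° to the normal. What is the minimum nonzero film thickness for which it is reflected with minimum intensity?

Ray reflecting at the top interface goes from n = 1.0 toward n = 1.49: a half-wave phase shift.
Ray reflecting at the bottom interface goes from n = 1.49 toward n = 1.69: a half-wave phase shift.
Zero or two π shifts → no net half-wave offset.
So the condition for destructive reflection is 2 n t cos θ_r = (m + ½) λ.
Snell's law: 1.0 sin 45.6° = 1.49 sin θ_r → sin θ_r = 0.480, cos θ_r = 0.878.
Minimum at m = 0: t = λ / (4 n cos θ_r) = 412 / (4 × 1.49 × 0.878) = 78.8 nm.

78.8 nm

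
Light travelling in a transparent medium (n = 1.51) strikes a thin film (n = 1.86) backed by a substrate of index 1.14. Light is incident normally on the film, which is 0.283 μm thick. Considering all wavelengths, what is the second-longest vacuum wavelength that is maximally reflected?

Ray reflecting at the top interface goes from n = 1.51 toward n = 1.86: a half-wave phase shift.
Ray reflecting at the bottom interface goes from n = 1.86 toward n = 1.14: no phase shift.
Exactly one π shift → a net half-wave offset.
For strong reflection here: 2 n t = (m + ½) λ.
λ = 2 n t / (m + ½). The second-longest wavelength is m = 1: λ = 2 × 1.86 × 283 / 1.50 = 702 nm.

702 nm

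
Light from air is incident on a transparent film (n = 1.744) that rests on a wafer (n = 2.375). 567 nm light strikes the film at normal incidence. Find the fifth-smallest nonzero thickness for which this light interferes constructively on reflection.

813 nm

Ray reflecting at the top interface goes from n = 1.0 toward n = 1.744: a half-wave phase shift.
Ray reflecting at the bottom interface goes from n = 1.744 toward n = 2.375: a half-wave phase shift.
The two reflections carry the same phase change, so no net offset.
For strong reflection here: 2 n t = m λ.
The fifth-smallest nonzero thickness corresponds to m = 5: t = m λ / (2 n) = 5.00 × 567 / (2 × 1.744) = 813 nm.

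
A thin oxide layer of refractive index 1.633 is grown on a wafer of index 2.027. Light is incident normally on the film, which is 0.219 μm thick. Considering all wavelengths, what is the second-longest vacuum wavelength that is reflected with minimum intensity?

Ray reflecting at the top interface goes from n = 1.0 toward n = 1.633: a half-wave phase shift.
Ray reflecting at the bottom interface goes from n = 1.633 toward n = 2.027: a half-wave phase shift.
Net: no relative phase inversion (both shifts match).
With no net inversion, destructive interference in reflection requires 2 n t = (m + ½) λ.
λ = 2 n t / (m + ½). The second-longest wavelength is m = 1: λ = 2 × 1.633 × 219 / 1.50 = 477 nm.

477 nm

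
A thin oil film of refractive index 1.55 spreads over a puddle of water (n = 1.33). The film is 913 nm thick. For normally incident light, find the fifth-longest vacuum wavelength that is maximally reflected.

Ray reflecting at the top interface goes from n = 1.0 toward n = 1.55: a half-wave phase shift.
Bottom surface (1.55 → 1.33): reflection off a lower-index medium gives no phase shift.
The two reflections differ by half a wavelength.
For strong reflection here: 2 n t = (m + ½) λ.
λ = 2 n t / (m + ½). The fifth-longest wavelength is m = 4: λ = 2 × 1.55 × 913 / 4.50 = 629 nm.

629 nm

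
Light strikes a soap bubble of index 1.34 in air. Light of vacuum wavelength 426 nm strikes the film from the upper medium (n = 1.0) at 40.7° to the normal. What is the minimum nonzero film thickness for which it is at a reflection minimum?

Top surface (1.0 → 1.34): reflection off a higher-index medium gives a half-wave phase shift.
At the lower boundary (n = 1.34 to n = 1.0) the reflected ray undergoes no phase shift.
Exactly one π shift → a net half-wave offset.
With one net inversion, destructive interference in reflection requires 2 n t cos θ_r = m λ.
Snell's law: 1.0 sin 40.7° = 1.34 sin θ_r → sin θ_r = 0.487, cos θ_r = 0.874.
Minimum nonzero at m = 1: t = λ / (2 n cos θ_r) = 426 / (2 × 1.34 × 0.874) = 182 nm.

182 nm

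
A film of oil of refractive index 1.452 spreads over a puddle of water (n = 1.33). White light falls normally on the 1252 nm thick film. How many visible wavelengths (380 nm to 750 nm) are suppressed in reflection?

Ray reflecting at the top interface goes from n = 1.0 toward n = 1.452: a half-wave phase shift.
Ray reflecting at the bottom interface goes from n = 1.452 toward n = 1.33: no phase shift.
Exactly one π shift → a net half-wave offset.
So the condition for destructive reflection is 2 n t = m λ.
λ = 2 n t / m = 3636 / m nm.
m=4: 909 nm (IR); m=5: 727 nm (visible); m=6: 606 nm (visible); m=7: 519 nm (visible); m=8: 454 nm (visible); m=9: 404 nm (visible); m=10: 364 nm (UV).

5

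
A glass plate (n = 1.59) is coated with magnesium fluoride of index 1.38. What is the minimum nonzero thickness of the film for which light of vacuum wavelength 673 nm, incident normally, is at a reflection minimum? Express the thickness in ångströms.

Top surface (1.0 → 1.38): reflection off a higher-index medium gives a half-wave phase shift.
Bottom surface (1.38 → 1.59): reflection off a higher-index medium gives a half-wave phase shift.
Zero or two π shifts → no net half-wave offset.
For dark reflection here: 2 n t = (m + ½) λ.
Minimum at m = 0: t = λ / (4 n) = 673 / (4 × 1.38) = 122 nm.

1219 Å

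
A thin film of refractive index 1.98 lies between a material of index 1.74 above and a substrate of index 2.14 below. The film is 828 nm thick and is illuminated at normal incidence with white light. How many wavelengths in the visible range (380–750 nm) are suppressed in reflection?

At the upper boundary (n = 1.74 to n = 1.98) the reflected ray undergoes a half-wave phase shift.
Ray reflecting at the bottom interface goes from n = 1.98 toward n = 2.14: a half-wave phase shift.
Zero or two π shifts → no net half-wave offset.
For dark reflection here: 2 n t = (m + ½) λ.
λ = 2 n t / (m + ½) = 3279 / (m + ½) nm.
m=3: 937 nm (IR); m=4: 729 nm (visible); m=5: 596 nm (visible); m=6: 504 nm (visible); m=7: 437 nm (visible); m=8: 386 nm (visible); m=9: 345 nm (UV).

5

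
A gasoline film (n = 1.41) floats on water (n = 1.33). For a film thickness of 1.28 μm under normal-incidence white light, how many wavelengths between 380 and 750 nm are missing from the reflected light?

Top surface (1.0 → 1.41): reflection off a higher-index medium gives a half-wave phase shift.
Ray reflecting at the bottom interface goes from n = 1.41 toward n = 1.33: no phase shift.
Net: one phase inversion between the two reflected rays.
So the condition for destructive reflection is 2 n t = m λ.
λ = 2 n t / m = 3610 / m nm.
m=4: 902 nm (IR); m=5: 722 nm (visible); m=6: 602 nm (visible); m=7: 516 nm (visible); m=8: 451 nm (visible); m=9: 401 nm (visible); m=10: 361 nm (UV).

5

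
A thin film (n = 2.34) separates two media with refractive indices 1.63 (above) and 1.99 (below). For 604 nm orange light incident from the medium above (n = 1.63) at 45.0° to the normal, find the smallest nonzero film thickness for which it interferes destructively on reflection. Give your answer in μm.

0.148 μm

Ray reflecting at the top interface goes from n = 1.63 toward n = 2.34: a half-wave phase shift.
Ray reflecting at the bottom interface goes from n = 2.34 toward n = 1.99: no phase shift.
Exactly one π shift → a net half-wave offset.
So the condition for destructive reflection is 2 n t cos θ_r = m λ.
Snell's law: 1.63 sin 45.0° = 2.34 sin θ_r → sin θ_r = 0.493, cos θ_r = 0.870.
Minimum nonzero at m = 1: t = λ / (2 n cos θ_r) = 604 / (2 × 2.34 × 0.870) = 148 nm.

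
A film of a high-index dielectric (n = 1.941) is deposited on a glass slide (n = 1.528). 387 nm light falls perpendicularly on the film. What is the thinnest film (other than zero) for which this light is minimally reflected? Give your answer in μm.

0.0997 μm

At the upper boundary (n = 1.0 to n = 1.941) the reflected ray undergoes a half-wave phase shift.
Ray reflecting at the bottom interface goes from n = 1.941 toward n = 1.528: no phase shift.
Exactly one π shift → a net half-wave offset.
With one net inversion, destructive interference in reflection requires 2 n t = m λ.
Minimum nonzero at m = 1: t = λ / (2 n) = 387 / (2 × 1.941) = 99.7 nm.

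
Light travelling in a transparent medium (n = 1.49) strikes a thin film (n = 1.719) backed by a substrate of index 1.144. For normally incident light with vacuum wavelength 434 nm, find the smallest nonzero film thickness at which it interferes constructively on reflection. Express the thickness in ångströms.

631 Å

Ray reflecting at the top interface goes from n = 1.49 toward n = 1.719: a half-wave phase shift.
At the lower boundary (n = 1.719 to n = 1.144) the reflected ray undergoes no phase shift.
Net: one phase inversion between the two reflected rays.
So the condition for constructive reflection is 2 n t = (m + ½) λ.
Minimum at m = 0: t = λ / (4 n) = 434 / (4 × 1.719) = 63.1 nm.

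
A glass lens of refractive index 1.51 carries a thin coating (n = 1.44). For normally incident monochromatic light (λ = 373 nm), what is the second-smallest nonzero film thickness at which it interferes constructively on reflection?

259 nm

Ray reflecting at the top interface goes from n = 1.0 toward n = 1.44: a half-wave phase shift.
Bottom surface (1.44 → 1.51): reflection off a higher-index medium gives a half-wave phase shift.
Net: no relative phase inversion (both shifts match).
For strong reflection here: 2 n t = m λ.
The second-smallest nonzero thickness corresponds to m = 2: t = m λ / (2 n) = 2.00 × 373 / (2 × 1.44) = 259 nm.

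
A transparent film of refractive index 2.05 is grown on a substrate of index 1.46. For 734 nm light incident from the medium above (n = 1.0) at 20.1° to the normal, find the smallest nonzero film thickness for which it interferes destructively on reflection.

182 nm

Top surface (1.0 → 2.05): reflection off a higher-index medium gives a half-wave phase shift.
At the lower boundary (n = 2.05 to n = 1.46) the reflected ray undergoes no phase shift.
Net: one phase inversion between the two reflected rays.
So the condition for destructive reflection is 2 n t cos θ_r = m λ.
Snell's law: 1.0 sin 20.1° = 2.05 sin θ_r → sin θ_r = 0.168, cos θ_r = 0.986.
Minimum nonzero at m = 1: t = λ / (2 n cos θ_r) = 734 / (2 × 2.05 × 0.986) = 182 nm.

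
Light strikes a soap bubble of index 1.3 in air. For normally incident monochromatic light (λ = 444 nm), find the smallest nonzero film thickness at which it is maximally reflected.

85.4 nm

Ray reflecting at the top interface goes from n = 1.0 toward n = 1.3: a half-wave phase shift.
Bottom surface (1.3 → 1.0): reflection off a lower-index medium gives no phase shift.
The two reflections differ by half a wavelength.
For bright reflection here: 2 n t = (m + ½) λ.
Minimum at m = 0: t = λ / (4 n) = 444 / (4 × 1.3) = 85.4 nm.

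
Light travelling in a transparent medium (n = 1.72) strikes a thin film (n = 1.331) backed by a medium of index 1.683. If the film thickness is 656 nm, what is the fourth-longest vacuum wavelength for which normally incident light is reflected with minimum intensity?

437 nm

Top surface (1.72 → 1.331): reflection off a lower-index medium gives no phase shift.
Bottom surface (1.331 → 1.683): reflection off a higher-index medium gives a half-wave phase shift.
Net: one phase inversion between the two reflected rays.
With one net inversion, destructive interference in reflection requires 2 n t = m λ.
λ = 2 n t / m. The fourth-longest wavelength is m = 4: λ = 2 × 1.331 × 656 / 4.00 = 437 nm.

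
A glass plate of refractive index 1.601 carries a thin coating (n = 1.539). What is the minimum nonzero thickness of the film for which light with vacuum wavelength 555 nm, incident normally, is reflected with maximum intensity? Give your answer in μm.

0.180 μm

At the upper boundary (n = 1.0 to n = 1.539) the reflected ray undergoes a half-wave phase shift.
Bottom surface (1.539 → 1.601): reflection off a higher-index medium gives a half-wave phase shift.
The two reflections carry the same phase change, so no net offset.
So the condition for constructive reflection is 2 n t = m λ.
Minimum nonzero at m = 1: t = λ / (2 n) = 555 / (2 × 1.539) = 180 nm.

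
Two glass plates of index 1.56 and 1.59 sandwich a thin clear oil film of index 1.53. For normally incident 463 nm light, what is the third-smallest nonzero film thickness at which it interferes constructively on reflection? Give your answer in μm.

Top surface (1.56 → 1.53): reflection off a lower-index medium gives no phase shift.
Bottom surface (1.53 → 1.59): reflection off a higher-index medium gives a half-wave phase shift.
Exactly one π shift → a net half-wave offset.
So the condition for constructive reflection is 2 n t = (m + ½) λ.
The third-smallest nonzero thickness corresponds to m = 2: t = (m + ½) λ / (2 n) = 2.50 × 463 / (2 × 1.53) = 378 nm.

0.378 μm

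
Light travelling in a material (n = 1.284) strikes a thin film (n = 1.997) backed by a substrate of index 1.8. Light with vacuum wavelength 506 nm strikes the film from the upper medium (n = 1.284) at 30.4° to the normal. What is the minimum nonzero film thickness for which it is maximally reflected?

67.0 nm

Ray reflecting at the top interface goes from n = 1.284 toward n = 1.997: a half-wave phase shift.
At the lower boundary (n = 1.997 to n = 1.8) the reflected ray undergoes no phase shift.
Net: one phase inversion between the two reflected rays.
With one net inversion, constructive interference in reflection requires 2 n t cos θ_r = (m + ½) λ.
Snell's law: 1.284 sin 30.4° = 1.997 sin θ_r → sin θ_r = 0.325, cos θ_r = 0.946.
Minimum at m = 0: t = λ / (4 n cos θ_r) = 506 / (4 × 1.997 × 0.946) = 67.0 nm.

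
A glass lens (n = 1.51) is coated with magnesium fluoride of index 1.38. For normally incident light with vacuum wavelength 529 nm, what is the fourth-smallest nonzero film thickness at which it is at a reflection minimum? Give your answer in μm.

Ray reflecting at the top interface goes from n = 1.0 toward n = 1.38: a half-wave phase shift.
At the lower boundary (n = 1.38 to n = 1.51) the reflected ray undergoes a half-wave phase shift.
Net: no relative phase inversion (both shifts match).
With no net inversion, destructive interference in reflection requires 2 n t = (m + ½) λ.
The fourth-smallest nonzero thickness corresponds to m = 3: t = (m + ½) λ / (2 n) = 3.50 × 529 / (2 × 1.38) = 671 nm.

0.671 μm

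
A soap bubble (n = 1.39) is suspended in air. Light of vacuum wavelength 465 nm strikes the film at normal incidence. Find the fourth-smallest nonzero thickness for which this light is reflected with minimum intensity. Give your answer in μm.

At the upper boundary (n = 1.0 to n = 1.39) the reflected ray undergoes a half-wave phase shift.
Bottom surface (1.39 → 1.0): reflection off a lower-index medium gives no phase shift.
The two reflections differ by half a wavelength.
So the condition for destructive reflection is 2 n t = m λ.
The fourth-smallest nonzero thickness corresponds to m = 4: t = m λ / (2 n) = 4.00 × 465 / (2 × 1.39) = 669 nm.

0.669 μm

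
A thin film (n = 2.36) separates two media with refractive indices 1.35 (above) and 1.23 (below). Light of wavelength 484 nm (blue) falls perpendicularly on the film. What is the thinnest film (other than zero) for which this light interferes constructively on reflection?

51.3 nm

At the upper boundary (n = 1.35 to n = 2.36) the reflected ray undergoes a half-wave phase shift.
Bottom surface (2.36 → 1.23): reflection off a lower-index medium gives no phase shift.
The two reflections differ by half a wavelength.
So the condition for constructive reflection is 2 n t = (m + ½) λ.
Minimum at m = 0: t = λ / (4 n) = 484 / (4 × 2.36) = 51.3 nm.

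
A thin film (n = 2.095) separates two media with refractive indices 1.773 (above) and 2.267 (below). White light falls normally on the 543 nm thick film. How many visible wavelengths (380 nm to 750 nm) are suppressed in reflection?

3

Ray reflecting at the top interface goes from n = 1.773 toward n = 2.095: a half-wave phase shift.
Bottom surface (2.095 → 2.267): reflection off a higher-index medium gives a half-wave phase shift.
The two reflections carry the same phase change, so no net offset.
For weak reflection here: 2 n t = (m + ½) λ.
λ = 2 n t / (m + ½) = 2275 / (m + ½) nm.
m=2: 910 nm (IR); m=3: 650 nm (visible); m=4: 506 nm (visible); m=5: 414 nm (visible); m=6: 350 nm (UV).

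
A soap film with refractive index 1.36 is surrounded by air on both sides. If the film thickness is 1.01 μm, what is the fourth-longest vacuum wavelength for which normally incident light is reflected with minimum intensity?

687 nm

At the upper boundary (n = 1.0 to n = 1.36) the reflected ray undergoes a half-wave phase shift.
At the lower boundary (n = 1.36 to n = 1.0) the reflected ray undergoes no phase shift.
Exactly one π shift → a net half-wave offset.
With one net inversion, destructive interference in reflection requires 2 n t = m λ.
λ = 2 n t / m. The fourth-longest wavelength is m = 4: λ = 2 × 1.36 × 1010 / 4.00 = 687 nm.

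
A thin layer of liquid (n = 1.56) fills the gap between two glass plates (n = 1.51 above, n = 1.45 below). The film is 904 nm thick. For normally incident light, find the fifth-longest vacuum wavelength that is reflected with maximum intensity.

Ray reflecting at the top interface goes from n = 1.51 toward n = 1.56: a half-wave phase shift.
At the lower boundary (n = 1.56 to n = 1.45) the reflected ray undergoes no phase shift.
The two reflections differ by half a wavelength.
With one net inversion, constructive interference in reflection requires 2 n t = (m + ½) λ.
λ = 2 n t / (m + ½). The fifth-longest wavelength is m = 4: λ = 2 × 1.56 × 904 / 4.50 = 627 nm.

627 nm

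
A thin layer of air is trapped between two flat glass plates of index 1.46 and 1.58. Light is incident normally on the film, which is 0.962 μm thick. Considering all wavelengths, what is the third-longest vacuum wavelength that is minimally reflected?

641 nm

Top surface (1.46 → 1.0): reflection off a lower-index medium gives no phase shift.
At the lower boundary (n = 1.0 to n = 1.58) the reflected ray undergoes a half-wave phase shift.
Exactly one π shift → a net half-wave offset.
For minimum reflection here: 2 n t = m λ.
λ = 2 n t / m. The third-longest wavelength is m = 3: λ = 2 × 1.0 × 962 / 3.00 = 641 nm.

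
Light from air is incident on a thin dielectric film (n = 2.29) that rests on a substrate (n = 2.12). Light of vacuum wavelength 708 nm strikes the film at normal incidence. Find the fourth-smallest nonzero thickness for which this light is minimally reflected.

Top surface (1.0 → 2.29): reflection off a higher-index medium gives a half-wave phase shift.
Ray reflecting at the bottom interface goes from n = 2.29 toward n = 2.12: no phase shift.
The two reflections differ by half a wavelength.
So the condition for destructive reflection is 2 n t = m λ.
The fourth-smallest nonzero thickness corresponds to m = 4: t = m λ / (2 n) = 4.00 × 708 / (2 × 2.29) = 618 nm.

618 nm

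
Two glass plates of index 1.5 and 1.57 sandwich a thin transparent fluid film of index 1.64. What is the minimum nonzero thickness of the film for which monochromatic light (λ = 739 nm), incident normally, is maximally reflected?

Ray reflecting at the top interface goes from n = 1.5 toward n = 1.64: a half-wave phase shift.
Bottom surface (1.64 → 1.57): reflection off a lower-index medium gives no phase shift.
Net: one phase inversion between the two reflected rays.
For strong reflection here: 2 n t = (m + ½) λ.
Minimum at m = 0: t = λ / (4 n) = 739 / (4 × 1.64) = 113 nm.

113 nm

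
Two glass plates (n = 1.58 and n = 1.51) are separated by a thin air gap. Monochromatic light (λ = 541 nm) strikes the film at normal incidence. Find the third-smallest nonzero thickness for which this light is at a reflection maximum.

676 nm

Top surface (1.58 → 1.0): reflection off a lower-index medium gives no phase shift.
At the lower boundary (n = 1.0 to n = 1.51) the reflected ray undergoes a half-wave phase shift.
Net: one phase inversion between the two reflected rays.
So the condition for constructive reflection is 2 n t = (m + ½) λ.
The third-smallest nonzero thickness corresponds to m = 2: t = (m + ½) λ / (2 n) = 2.50 × 541 / (2 × 1.0) = 676 nm.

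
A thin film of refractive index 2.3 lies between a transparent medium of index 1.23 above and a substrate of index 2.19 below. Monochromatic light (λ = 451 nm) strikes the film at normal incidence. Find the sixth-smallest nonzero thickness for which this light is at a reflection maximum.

539 nm

Ray reflecting at the top interface goes from n = 1.23 toward n = 2.3: a half-wave phase shift.
Ray reflecting at the bottom interface goes from n = 2.3 toward n = 2.19: no phase shift.
The two reflections differ by half a wavelength.
For maximum reflection here: 2 n t = (m + ½) λ.
The sixth-smallest nonzero thickness corresponds to m = 5: t = (m + ½) λ / (2 n) = 5.50 × 451 / (2 × 2.3) = 539 nm.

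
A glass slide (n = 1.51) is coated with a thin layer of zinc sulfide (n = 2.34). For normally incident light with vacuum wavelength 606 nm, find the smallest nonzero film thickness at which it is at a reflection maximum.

At the upper boundary (n = 1.0 to n = 2.34) the reflected ray undergoes a half-wave phase shift.
Ray reflecting at the bottom interface goes from n = 2.34 toward n = 1.51: no phase shift.
Net: one phase inversion between the two reflected rays.
With one net inversion, constructive interference in reflection requires 2 n t = (m + ½) λ.
Minimum at m = 0: t = λ / (4 n) = 606 / (4 × 2.34) = 64.7 nm.

64.7 nm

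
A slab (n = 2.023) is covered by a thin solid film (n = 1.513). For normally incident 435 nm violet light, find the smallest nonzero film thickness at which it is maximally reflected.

At the upper boundary (n = 1.0 to n = 1.513) the reflected ray undergoes a half-wave phase shift.
Ray reflecting at the bottom interface goes from n = 1.513 toward n = 2.023: a half-wave phase shift.
Zero or two π shifts → no net half-wave offset.
With no net inversion, constructive interference in reflection requires 2 n t = m λ.
Minimum nonzero at m = 1: t = λ / (2 n) = 435 / (2 × 1.513) = 144 nm.

144 nm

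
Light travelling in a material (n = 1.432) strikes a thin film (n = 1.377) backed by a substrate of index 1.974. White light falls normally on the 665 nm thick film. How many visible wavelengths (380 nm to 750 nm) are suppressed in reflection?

Ray reflecting at the top interface goes from n = 1.432 toward n = 1.377: no phase shift.
Bottom surface (1.377 → 1.974): reflection off a higher-index medium gives a half-wave phase shift.
Net: one phase inversion between the two reflected rays.
So the condition for destructive reflection is 2 n t = m λ.
λ = 2 n t / m = 1831 / m nm.
m=2: 916 nm (IR); m=3: 610 nm (visible); m=4: 458 nm (visible); m=5: 366 nm (UV).

2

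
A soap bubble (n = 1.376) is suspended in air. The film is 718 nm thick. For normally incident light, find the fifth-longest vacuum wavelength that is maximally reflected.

Ray reflecting at the top interface goes from n = 1.0 toward n = 1.376: a half-wave phase shift.
Ray reflecting at the bottom interface goes from n = 1.376 toward n = 1.0: no phase shift.
The two reflections differ by half a wavelength.
So the condition for constructive reflection is 2 n t = (m + ½) λ.
λ = 2 n t / (m + ½). The fifth-longest wavelength is m = 4: λ = 2 × 1.376 × 718 / 4.50 = 439 nm.

439 nm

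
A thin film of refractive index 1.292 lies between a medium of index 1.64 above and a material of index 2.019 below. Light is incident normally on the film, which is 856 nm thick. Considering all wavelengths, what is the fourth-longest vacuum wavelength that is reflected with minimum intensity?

553 nm

At the upper boundary (n = 1.64 to n = 1.292) the reflected ray undergoes no phase shift.
Bottom surface (1.292 → 2.019): reflection off a higher-index medium gives a half-wave phase shift.
The two reflections differ by half a wavelength.
For dark reflection here: 2 n t = m λ.
λ = 2 n t / m. The fourth-longest wavelength is m = 4: λ = 2 × 1.292 × 856 / 4.00 = 553 nm.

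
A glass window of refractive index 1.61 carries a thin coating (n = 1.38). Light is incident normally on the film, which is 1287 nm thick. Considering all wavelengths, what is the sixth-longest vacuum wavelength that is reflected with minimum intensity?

646 nm

Top surface (1.0 → 1.38): reflection off a higher-index medium gives a half-wave phase shift.
At the lower boundary (n = 1.38 to n = 1.61) the reflected ray undergoes a half-wave phase shift.
Zero or two π shifts → no net half-wave offset.
With no net inversion, destructive interference in reflection requires 2 n t = (m + ½) λ.
λ = 2 n t / (m + ½). The sixth-longest wavelength is m = 5: λ = 2 × 1.38 × 1287 / 5.50 = 646 nm.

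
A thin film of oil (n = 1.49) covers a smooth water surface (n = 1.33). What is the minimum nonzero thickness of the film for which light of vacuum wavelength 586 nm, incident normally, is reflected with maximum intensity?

Top surface (1.0 → 1.49): reflection off a higher-index medium gives a half-wave phase shift.
Ray reflecting at the bottom interface goes from n = 1.49 toward n = 1.33: no phase shift.
Exactly one π shift → a net half-wave offset.
So the condition for constructive reflection is 2 n t = (m + ½) λ.
Minimum at m = 0: t = λ / (4 n) = 586 / (4 × 1.49) = 98.3 nm.

98.3 nm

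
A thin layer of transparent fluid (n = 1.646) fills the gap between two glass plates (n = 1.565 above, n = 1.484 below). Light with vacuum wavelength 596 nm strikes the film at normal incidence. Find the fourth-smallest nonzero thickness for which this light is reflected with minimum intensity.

At the upper boundary (n = 1.565 to n = 1.646) the reflected ray undergoes a half-wave phase shift.
Ray reflecting at the bottom interface goes from n = 1.646 toward n = 1.484: no phase shift.
Net: one phase inversion between the two reflected rays.
With one net inversion, destructive interference in reflection requires 2 n t = m λ.
The fourth-smallest nonzero thickness corresponds to m = 4: t = m λ / (2 n) = 4.00 × 596 / (2 × 1.646) = 724 nm.

724 nm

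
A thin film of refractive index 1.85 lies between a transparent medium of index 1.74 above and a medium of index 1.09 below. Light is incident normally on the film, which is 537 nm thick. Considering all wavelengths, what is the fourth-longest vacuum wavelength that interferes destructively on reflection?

497 nm

Ray reflecting at the top interface goes from n = 1.74 toward n = 1.85: a half-wave phase shift.
At the lower boundary (n = 1.85 to n = 1.09) the reflected ray undergoes no phase shift.
Net: one phase inversion between the two reflected rays.
With one net inversion, destructive interference in reflection requires 2 n t = m λ.
λ = 2 n t / m. The fourth-longest wavelength is m = 4: λ = 2 × 1.85 × 537 / 4.00 = 497 nm.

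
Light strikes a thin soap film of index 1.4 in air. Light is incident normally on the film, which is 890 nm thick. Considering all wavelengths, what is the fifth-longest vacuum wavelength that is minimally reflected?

498 nm

At the upper boundary (n = 1.0 to n = 1.4) the reflected ray undergoes a half-wave phase shift.
Ray reflecting at the bottom interface goes from n = 1.4 toward n = 1.0: no phase shift.
The two reflections differ by half a wavelength.
For weak reflection here: 2 n t = m λ.
λ = 2 n t / m. The fifth-longest wavelength is m = 5: λ = 2 × 1.4 × 890 / 5.00 = 498 nm.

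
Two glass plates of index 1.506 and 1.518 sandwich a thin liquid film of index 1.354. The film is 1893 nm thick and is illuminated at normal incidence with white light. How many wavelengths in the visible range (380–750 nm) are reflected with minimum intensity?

Top surface (1.506 → 1.354): reflection off a lower-index medium gives no phase shift.
Bottom surface (1.354 → 1.518): reflection off a higher-index medium gives a half-wave phase shift.
The two reflections differ by half a wavelength.
For weak reflection here: 2 n t = m λ.
λ = 2 n t / m = 5126 / m nm.
m=6: 854 nm (IR); m=7: 732 nm (visible); m=8: 641 nm (visible); m=9: 570 nm (visible); m=10: 513 nm (visible); m=11: 466 nm (visible); m=12: 427 nm (visible); m=13: 394 nm (visible); m=14: 366 nm (UV).

7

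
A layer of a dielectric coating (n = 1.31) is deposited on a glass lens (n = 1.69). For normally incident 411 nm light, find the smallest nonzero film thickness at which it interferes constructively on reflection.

157 nm

Ray reflecting at the top interface goes from n = 1.0 toward n = 1.31: a half-wave phase shift.
Ray reflecting at the bottom interface goes from n = 1.31 toward n = 1.69: a half-wave phase shift.
The two reflections carry the same phase change, so no net offset.
With no net inversion, constructive interference in reflection requires 2 n t = m λ.
Minimum nonzero at m = 1: t = λ / (2 n) = 411 / (2 × 1.31) = 157 nm.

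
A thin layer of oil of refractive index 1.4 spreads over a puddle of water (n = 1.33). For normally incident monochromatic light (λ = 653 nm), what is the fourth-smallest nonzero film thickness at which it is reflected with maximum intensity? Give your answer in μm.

0.816 μm

Ray reflecting at the top interface goes from n = 1.0 toward n = 1.4: a half-wave phase shift.
At the lower boundary (n = 1.4 to n = 1.33) the reflected ray undergoes no phase shift.
Net: one phase inversion between the two reflected rays.
With one net inversion, constructive interference in reflection requires 2 n t = (m + ½) λ.
The fourth-smallest nonzero thickness corresponds to m = 3: t = (m + ½) λ / (2 n) = 3.50 × 653 / (2 × 1.4) = 816 nm.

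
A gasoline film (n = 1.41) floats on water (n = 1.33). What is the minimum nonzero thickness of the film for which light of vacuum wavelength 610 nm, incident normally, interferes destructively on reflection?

216 nm

At the upper boundary (n = 1.0 to n = 1.41) the reflected ray undergoes a half-wave phase shift.
Bottom surface (1.41 → 1.33): reflection off a lower-index medium gives no phase shift.
Net: one phase inversion between the two reflected rays.
For dark reflection here: 2 n t = m λ.
Minimum nonzero at m = 1: t = λ / (2 n) = 610 / (2 × 1.41) = 216 nm.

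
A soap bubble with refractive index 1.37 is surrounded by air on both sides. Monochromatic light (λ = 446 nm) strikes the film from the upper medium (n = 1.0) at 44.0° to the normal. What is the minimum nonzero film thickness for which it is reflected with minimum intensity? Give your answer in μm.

At the upper boundary (n = 1.0 to n = 1.37) the reflected ray undergoes a half-wave phase shift.
Ray reflecting at the bottom interface goes from n = 1.37 toward n = 1.0: no phase shift.
The two reflections differ by half a wavelength.
With one net inversion, destructive interference in reflection requires 2 n t cos θ_r = m λ.
Snell's law: 1.0 sin 44.0° = 1.37 sin θ_r → sin θ_r = 0.507, cos θ_r = 0.862.
Minimum nonzero at m = 1: t = λ / (2 n cos θ_r) = 446 / (2 × 1.37 × 0.862) = 189 nm.

0.189 μm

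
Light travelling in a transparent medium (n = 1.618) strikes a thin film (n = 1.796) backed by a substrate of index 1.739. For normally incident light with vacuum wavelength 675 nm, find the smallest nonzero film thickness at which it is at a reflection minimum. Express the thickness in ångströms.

Ray reflecting at the top interface goes from n = 1.618 toward n = 1.796: a half-wave phase shift.
Ray reflecting at the bottom interface goes from n = 1.796 toward n = 1.739: no phase shift.
The two reflections differ by half a wavelength.
With one net inversion, destructive interference in reflection requires 2 n t = m λ.
Minimum nonzero at m = 1: t = λ / (2 n) = 675 / (2 × 1.796) = 188 nm.

1879 Å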